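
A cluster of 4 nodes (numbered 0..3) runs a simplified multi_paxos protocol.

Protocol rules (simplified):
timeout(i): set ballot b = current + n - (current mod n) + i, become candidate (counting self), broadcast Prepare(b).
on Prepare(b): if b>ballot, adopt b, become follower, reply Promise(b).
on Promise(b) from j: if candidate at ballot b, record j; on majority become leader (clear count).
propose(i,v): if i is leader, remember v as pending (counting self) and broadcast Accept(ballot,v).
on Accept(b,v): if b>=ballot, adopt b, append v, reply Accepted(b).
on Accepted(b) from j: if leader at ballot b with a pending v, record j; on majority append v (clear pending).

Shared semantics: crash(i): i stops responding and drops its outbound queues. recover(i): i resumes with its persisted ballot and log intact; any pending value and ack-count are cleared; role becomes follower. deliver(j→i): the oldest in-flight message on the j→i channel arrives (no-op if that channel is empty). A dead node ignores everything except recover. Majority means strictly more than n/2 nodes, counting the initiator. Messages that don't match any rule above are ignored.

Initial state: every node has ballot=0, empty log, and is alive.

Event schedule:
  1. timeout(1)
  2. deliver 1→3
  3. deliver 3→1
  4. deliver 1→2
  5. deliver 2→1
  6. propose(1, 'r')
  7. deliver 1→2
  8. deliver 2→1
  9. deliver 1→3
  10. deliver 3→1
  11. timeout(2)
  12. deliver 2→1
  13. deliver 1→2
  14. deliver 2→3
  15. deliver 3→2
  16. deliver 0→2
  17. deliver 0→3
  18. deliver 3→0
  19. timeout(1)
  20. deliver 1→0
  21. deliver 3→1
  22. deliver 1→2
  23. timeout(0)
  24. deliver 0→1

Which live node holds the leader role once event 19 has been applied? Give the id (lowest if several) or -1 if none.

step 1 timeout(1): 1={cand,b=5,log=-}
step 2 deliver 1→3: 3={foll,b=5,log=-}
step 3 deliver 3→1: —
step 4 deliver 1→2: 2={foll,b=5,log=-}
step 5 deliver 2→1: 1={lead,b=5,log=-}
step 6 propose(1,'r'): —
step 7 deliver 1→2: 2={foll,b=5,log=r}
step 8 deliver 2→1: —
step 9 deliver 1→3: 3={foll,b=5,log=r}
step 10 deliver 3→1: 1={lead,b=5,log=r}
step 11 timeout(2): 2={cand,b=10,log=r}
step 12 deliver 2→1: 1={foll,b=10,log=r}
step 13 deliver 1→2: —
step 14 deliver 2→3: 3={foll,b=10,log=r}
step 15 deliver 3→2: 2={lead,b=10,log=r}
step 16 deliver 0→2: —
step 17 deliver 0→3: —
step 18 deliver 3→0: —
step 19 timeout(1): 1={cand,b=13,log=r}

2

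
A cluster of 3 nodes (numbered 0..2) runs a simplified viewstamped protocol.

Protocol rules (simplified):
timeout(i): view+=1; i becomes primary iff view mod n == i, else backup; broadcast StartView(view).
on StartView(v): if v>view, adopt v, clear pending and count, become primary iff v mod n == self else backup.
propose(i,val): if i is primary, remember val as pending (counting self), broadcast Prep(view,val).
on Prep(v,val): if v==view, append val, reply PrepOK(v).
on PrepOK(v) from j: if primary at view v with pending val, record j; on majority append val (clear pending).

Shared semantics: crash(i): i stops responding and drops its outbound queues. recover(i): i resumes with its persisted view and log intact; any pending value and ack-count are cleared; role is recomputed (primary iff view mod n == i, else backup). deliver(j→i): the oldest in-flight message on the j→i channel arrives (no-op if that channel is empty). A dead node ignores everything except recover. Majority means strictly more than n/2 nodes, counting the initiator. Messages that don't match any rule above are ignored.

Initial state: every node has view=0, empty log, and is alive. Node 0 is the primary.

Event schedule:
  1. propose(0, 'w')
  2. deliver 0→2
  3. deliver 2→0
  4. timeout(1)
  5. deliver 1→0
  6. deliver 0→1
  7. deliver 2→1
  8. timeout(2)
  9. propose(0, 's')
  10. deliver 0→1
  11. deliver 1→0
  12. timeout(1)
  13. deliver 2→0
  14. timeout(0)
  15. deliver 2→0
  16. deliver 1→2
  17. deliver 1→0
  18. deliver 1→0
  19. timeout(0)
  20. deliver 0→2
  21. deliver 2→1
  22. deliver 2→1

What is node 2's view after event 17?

after 1 — propose(0,'w'): ·
after 2 — deliver 0→2: n2:back/v0/[w]
after 3 — deliver 2→0: n0:prim/v0/[w]
after 4 — timeout(1): n1:prim/v1/[-]
after 5 — deliver 1→0: n0:back/v1/[w]
after 6 — deliver 0→1: ·
after 7 — deliver 2→1: ·
after 8 — timeout(2): n2:back/v1/[w]
after 9 — propose(0,'s'): ·
after 10 — deliver 0→1: ·
after 11 — deliver 1→0: ·
after 12 — timeout(1): n1:back/v2/[-]
after 13 — deliver 2→0: ·
after 14 — timeout(0): n0:back/v2/[w]
after 15 — deliver 2→0: ·
after 16 — deliver 1→2: ·
after 17 — deliver 1→0: ·

1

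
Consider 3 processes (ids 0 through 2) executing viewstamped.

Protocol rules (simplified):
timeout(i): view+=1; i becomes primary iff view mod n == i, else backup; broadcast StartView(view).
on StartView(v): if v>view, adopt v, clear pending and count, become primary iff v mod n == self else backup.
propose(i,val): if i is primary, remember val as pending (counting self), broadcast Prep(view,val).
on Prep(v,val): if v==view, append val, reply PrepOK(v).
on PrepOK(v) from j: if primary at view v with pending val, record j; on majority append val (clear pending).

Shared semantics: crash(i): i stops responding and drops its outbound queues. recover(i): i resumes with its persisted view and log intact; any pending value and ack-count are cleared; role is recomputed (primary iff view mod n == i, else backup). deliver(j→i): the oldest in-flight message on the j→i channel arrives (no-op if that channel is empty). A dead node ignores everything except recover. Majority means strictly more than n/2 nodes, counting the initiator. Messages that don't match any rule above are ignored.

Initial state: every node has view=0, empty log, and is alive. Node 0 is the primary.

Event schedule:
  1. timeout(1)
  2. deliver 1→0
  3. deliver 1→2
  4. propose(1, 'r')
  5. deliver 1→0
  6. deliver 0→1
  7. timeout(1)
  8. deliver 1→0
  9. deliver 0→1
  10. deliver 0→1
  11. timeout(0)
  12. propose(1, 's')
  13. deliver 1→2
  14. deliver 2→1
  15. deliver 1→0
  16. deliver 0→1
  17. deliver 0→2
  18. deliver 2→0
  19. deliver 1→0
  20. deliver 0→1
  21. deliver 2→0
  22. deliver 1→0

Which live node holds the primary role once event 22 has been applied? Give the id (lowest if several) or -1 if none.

0

[1] timeout(1) → N1(prim v1 [-])
[2] deliver 1→0 → N0(back v1 [-])
[3] deliver 1→2 → N2(back v1 [-])
[4] propose(1,'r') → ∅
[5] deliver 1→0 → N0(back v1 [r])
[6] deliver 0→1 → N1(prim v1 [r])
[7] timeout(1) → N1(back v2 [r])
[8] deliver 1→0 → N0(back v2 [r])
[9] deliver 0→1 → ∅
[10] deliver 0→1 → ∅
[11] timeout(0) → N0(prim v3 [r])
[12] propose(1,'s') → ∅
[13] deliver 1→2 → N2(back v1 [r])
[14] deliver 2→1 → ∅
[15] deliver 1→0 → ∅
[16] deliver 0→1 → N1(back v3 [r])
[17] deliver 0→2 → N2(back v3 [r])
[18] deliver 2→0 → ∅
[19] deliver 1→0 → ∅
[20] deliver 0→1 → ∅
[21] deliver 2→0 → ∅
[22] deliver 1→0 → ∅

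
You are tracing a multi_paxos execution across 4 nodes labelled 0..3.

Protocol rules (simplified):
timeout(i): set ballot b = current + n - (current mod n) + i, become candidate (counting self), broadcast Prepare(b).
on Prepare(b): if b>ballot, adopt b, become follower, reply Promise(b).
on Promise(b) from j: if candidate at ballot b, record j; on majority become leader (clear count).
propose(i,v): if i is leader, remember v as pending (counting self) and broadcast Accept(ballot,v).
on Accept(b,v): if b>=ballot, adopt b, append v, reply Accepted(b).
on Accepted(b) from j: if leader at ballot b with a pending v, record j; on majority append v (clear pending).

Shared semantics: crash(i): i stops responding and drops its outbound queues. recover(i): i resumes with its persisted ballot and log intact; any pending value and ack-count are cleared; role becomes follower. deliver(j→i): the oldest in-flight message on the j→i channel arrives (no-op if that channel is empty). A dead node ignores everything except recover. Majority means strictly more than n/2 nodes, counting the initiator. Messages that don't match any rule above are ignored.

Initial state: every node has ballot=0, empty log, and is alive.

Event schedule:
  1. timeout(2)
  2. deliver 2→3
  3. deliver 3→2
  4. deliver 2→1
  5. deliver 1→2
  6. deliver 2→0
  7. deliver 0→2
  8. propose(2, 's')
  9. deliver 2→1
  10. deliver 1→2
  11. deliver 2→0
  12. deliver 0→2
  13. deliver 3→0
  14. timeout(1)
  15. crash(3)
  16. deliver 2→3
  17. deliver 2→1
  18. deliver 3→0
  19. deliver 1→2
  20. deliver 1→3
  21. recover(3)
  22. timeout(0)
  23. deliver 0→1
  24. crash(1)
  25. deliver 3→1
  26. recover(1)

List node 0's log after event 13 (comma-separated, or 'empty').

s

1. timeout(2):  <2:cand b6 ->
2. deliver 2→3:  <3:foll b6 ->
3. deliver 3→2:  nop
4. deliver 2→1:  <1:foll b6 ->
5. deliver 1→2:  <2:lead b6 ->
6. deliver 2→0:  <0:foll b6 ->
7. deliver 0→2:  nop
8. propose(2,'s'):  nop
9. deliver 2→1:  <1:foll b6 s>
10. deliver 1→2:  nop
11. deliver 2→0:  <0:foll b6 s>
12. deliver 0→2:  <2:lead b6 s>
13. deliver 3→0:  nop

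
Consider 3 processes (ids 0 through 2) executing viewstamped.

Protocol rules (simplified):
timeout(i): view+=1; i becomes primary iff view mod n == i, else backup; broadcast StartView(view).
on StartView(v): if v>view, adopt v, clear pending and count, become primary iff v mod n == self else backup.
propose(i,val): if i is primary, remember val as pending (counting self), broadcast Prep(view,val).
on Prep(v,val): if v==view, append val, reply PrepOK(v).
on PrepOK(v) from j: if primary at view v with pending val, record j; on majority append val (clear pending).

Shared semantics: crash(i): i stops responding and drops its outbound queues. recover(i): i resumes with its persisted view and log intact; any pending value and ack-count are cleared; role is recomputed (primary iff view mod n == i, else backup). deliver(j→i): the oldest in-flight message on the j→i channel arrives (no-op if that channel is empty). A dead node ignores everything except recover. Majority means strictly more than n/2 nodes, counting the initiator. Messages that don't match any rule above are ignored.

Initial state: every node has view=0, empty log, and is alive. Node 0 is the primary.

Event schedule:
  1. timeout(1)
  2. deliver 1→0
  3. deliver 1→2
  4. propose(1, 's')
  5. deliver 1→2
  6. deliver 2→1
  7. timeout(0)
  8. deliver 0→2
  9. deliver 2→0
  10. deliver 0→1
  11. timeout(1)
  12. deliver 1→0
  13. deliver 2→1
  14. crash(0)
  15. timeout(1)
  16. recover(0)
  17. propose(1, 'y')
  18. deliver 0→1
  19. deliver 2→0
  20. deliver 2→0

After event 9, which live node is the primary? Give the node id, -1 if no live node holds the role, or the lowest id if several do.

1

[1] timeout(1) → N1(prim v1 [-])
[2] deliver 1→0 → N0(back v1 [-])
[3] deliver 1→2 → N2(back v1 [-])
[4] propose(1,'s') → ∅
[5] deliver 1→2 → N2(back v1 [s])
[6] deliver 2→1 → N1(prim v1 [s])
[7] timeout(0) → N0(back v2 [-])
[8] deliver 0→2 → N2(prim v2 [s])
[9] deliver 2→0 → ∅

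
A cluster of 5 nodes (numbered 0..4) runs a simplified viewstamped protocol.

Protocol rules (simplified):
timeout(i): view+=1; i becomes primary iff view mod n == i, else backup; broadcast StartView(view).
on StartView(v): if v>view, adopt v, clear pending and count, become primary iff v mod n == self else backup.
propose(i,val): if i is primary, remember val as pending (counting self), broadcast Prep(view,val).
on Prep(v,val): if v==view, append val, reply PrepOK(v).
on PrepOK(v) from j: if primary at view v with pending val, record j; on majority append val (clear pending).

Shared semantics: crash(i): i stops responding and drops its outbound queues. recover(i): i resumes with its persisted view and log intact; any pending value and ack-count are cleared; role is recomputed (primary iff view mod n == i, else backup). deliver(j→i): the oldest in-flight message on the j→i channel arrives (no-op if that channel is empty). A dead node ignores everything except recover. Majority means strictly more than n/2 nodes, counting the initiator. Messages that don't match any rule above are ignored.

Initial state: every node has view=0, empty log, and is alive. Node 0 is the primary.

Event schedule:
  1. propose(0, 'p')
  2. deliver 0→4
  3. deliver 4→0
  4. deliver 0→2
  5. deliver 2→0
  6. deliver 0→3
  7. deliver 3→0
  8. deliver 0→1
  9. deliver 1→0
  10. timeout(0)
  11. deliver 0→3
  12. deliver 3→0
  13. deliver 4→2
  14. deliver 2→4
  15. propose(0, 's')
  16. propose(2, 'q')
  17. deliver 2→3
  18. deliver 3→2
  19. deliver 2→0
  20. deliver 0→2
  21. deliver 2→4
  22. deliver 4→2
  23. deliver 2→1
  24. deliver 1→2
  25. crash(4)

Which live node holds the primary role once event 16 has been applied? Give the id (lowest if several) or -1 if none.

-1

e1 propose(0,'p'): ·
e2 deliver 0→4: 4[back,v=0,p]
e3 deliver 4→0: ·
e4 deliver 0→2: 2[back,v=0,p]
e5 deliver 2→0: 0[prim,v=0,p]
e6 deliver 0→3: 3[back,v=0,p]
e7 deliver 3→0: ·
e8 deliver 0→1: 1[back,v=0,p]
e9 deliver 1→0: ·
e10 timeout(0): 0[back,v=1,p]
e11 deliver 0→3: 3[back,v=1,p]
e12 deliver 3→0: ·
e13 deliver 4→2: ·
e14 deliver 2→4: ·
e15 propose(0,'s'): ·
e16 propose(2,'q'): ·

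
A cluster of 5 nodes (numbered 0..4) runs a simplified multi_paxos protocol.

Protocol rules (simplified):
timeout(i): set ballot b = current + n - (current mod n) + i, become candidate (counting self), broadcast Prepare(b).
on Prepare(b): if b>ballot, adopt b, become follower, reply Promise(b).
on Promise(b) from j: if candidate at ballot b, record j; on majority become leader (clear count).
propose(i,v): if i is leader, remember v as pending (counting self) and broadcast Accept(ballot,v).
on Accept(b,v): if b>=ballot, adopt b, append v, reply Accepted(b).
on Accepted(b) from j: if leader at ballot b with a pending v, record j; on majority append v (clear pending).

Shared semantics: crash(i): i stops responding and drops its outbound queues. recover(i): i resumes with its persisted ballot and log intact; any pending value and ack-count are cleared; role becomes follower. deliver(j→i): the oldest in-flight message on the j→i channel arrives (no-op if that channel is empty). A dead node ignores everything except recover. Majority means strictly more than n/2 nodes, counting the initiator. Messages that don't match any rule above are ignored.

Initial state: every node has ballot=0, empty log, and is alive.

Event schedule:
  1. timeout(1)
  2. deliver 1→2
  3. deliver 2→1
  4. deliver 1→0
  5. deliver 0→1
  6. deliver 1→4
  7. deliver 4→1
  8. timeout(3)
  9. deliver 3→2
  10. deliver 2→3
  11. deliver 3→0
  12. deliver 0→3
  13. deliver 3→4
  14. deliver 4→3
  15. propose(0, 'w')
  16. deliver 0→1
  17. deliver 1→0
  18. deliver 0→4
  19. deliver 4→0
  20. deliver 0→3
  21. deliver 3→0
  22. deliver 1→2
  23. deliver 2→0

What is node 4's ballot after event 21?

step 1 timeout(1): 1={cand,b=6,log=-}
step 2 deliver 1→2: 2={foll,b=6,log=-}
step 3 deliver 2→1: —
step 4 deliver 1→0: 0={foll,b=6,log=-}
step 5 deliver 0→1: 1={lead,b=6,log=-}
step 6 deliver 1→4: 4={foll,b=6,log=-}
step 7 deliver 4→1: —
step 8 timeout(3): 3={cand,b=8,log=-}
step 9 deliver 3→2: 2={foll,b=8,log=-}
step 10 deliver 2→3: —
step 11 deliver 3→0: 0={foll,b=8,log=-}
step 12 deliver 0→3: 3={lead,b=8,log=-}
step 13 deliver 3→4: 4={foll,b=8,log=-}
step 14 deliver 4→3: —
step 15 propose(0,'w'): —
step 16 deliver 0→1: —
step 17 deliver 1→0: —
step 18 deliver 0→4: —
step 19 deliver 4→0: —
step 20 deliver 0→3: —
step 21 deliver 3→0: —

8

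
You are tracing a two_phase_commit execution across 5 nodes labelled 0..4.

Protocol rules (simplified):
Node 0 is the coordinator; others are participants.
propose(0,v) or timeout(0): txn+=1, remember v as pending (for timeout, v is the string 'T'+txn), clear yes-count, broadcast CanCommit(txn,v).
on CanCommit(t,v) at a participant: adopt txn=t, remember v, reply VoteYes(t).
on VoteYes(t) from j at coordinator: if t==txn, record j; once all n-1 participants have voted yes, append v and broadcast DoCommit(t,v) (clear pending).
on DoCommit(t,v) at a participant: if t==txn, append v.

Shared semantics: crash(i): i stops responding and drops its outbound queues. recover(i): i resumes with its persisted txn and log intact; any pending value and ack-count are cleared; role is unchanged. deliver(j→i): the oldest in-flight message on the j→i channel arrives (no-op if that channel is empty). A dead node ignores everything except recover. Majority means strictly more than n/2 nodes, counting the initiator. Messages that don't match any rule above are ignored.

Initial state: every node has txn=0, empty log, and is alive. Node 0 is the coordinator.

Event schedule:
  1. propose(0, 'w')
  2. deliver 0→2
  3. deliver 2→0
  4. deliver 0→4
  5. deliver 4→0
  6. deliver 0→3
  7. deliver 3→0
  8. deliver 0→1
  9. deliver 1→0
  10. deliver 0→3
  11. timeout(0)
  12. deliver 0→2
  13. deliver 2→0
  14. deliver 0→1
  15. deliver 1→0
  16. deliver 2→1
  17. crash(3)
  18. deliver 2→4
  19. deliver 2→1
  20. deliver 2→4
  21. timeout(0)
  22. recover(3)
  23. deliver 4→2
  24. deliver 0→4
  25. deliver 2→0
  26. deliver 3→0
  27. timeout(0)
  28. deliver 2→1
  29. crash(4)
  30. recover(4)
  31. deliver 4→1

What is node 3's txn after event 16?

1

step 1 propose(0,'w'): 0={coor,t=1,log=-}
step 2 deliver 0→2: 2={part,t=1,log=-}
step 3 deliver 2→0: —
step 4 deliver 0→4: 4={part,t=1,log=-}
step 5 deliver 4→0: —
step 6 deliver 0→3: 3={part,t=1,log=-}
step 7 deliver 3→0: —
step 8 deliver 0→1: 1={part,t=1,log=-}
step 9 deliver 1→0: 0={coor,t=1,log=w}
step 10 deliver 0→3: 3={part,t=1,log=w}
step 11 timeout(0): 0={coor,t=2,log=w}
step 12 deliver 0→2: 2={part,t=1,log=w}
step 13 deliver 2→0: —
step 14 deliver 0→1: 1={part,t=1,log=w}
step 15 deliver 1→0: —
step 16 deliver 2→1: —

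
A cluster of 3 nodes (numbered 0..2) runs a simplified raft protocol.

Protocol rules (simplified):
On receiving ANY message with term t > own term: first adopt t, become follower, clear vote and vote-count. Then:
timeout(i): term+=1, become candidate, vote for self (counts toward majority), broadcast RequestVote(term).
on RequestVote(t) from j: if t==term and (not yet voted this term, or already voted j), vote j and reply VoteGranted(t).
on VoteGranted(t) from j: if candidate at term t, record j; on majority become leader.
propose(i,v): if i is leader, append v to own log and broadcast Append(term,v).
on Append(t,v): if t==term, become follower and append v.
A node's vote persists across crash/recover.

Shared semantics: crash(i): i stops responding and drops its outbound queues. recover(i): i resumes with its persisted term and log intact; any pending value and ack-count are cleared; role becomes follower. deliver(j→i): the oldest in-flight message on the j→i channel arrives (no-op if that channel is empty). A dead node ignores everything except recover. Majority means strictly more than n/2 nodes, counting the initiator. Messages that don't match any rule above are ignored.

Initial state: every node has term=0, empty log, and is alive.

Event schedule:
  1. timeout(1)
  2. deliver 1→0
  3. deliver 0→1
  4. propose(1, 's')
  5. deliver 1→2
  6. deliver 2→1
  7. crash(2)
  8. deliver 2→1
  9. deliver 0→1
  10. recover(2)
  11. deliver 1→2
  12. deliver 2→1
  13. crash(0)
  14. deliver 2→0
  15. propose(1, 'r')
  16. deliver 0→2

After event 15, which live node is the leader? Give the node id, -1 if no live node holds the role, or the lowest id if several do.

1

step 1 timeout(1): 1={cand,t=1,log=-}
step 2 deliver 1→0: 0={foll,t=1,log=-}
step 3 deliver 0→1: 1={lead,t=1,log=-}
step 4 propose(1,'s'): 1={lead,t=1,log=s}
step 5 deliver 1→2: 2={foll,t=1,log=-}
step 6 deliver 2→1: —
step 7 crash(2): 2={✗foll,t=1,log=-}
step 8 deliver 2→1: —
step 9 deliver 0→1: —
step 10 recover(2): 2={foll,t=1,log=-}
step 11 deliver 1→2: 2={foll,t=1,log=s}
step 12 deliver 2→1: —
step 13 crash(0): 0={✗foll,t=1,log=-}
step 14 deliver 2→0: —
step 15 propose(1,'r'): 1={lead,t=1,log=s,r}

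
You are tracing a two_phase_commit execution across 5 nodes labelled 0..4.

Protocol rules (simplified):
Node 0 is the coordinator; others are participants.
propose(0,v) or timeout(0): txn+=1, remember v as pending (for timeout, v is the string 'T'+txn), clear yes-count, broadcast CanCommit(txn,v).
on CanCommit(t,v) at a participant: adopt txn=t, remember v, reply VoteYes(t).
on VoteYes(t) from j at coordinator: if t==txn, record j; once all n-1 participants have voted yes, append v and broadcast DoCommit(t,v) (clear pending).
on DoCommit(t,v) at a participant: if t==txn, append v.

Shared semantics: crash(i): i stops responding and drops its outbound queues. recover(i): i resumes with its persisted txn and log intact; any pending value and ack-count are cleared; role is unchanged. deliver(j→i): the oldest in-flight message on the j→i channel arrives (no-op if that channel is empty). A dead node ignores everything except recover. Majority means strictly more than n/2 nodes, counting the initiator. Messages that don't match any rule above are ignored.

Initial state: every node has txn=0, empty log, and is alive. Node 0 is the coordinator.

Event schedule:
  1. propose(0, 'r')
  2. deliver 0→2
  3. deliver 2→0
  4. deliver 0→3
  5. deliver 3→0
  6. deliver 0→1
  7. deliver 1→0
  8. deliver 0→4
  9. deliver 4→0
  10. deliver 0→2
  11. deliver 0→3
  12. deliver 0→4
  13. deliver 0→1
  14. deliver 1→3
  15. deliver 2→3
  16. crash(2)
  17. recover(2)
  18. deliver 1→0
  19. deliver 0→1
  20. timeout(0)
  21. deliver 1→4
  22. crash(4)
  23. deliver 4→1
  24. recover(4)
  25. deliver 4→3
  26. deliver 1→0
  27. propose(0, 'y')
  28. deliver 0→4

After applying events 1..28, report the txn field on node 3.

1

after 1 — propose(0,'r'): n0:coor/t1/[-]
after 2 — deliver 0→2: n2:part/t1/[-]
after 3 — deliver 2→0: ·
after 4 — deliver 0→3: n3:part/t1/[-]
after 5 — deliver 3→0: ·
after 6 — deliver 0→1: n1:part/t1/[-]
after 7 — deliver 1→0: ·
after 8 — deliver 0→4: n4:part/t1/[-]
after 9 — deliver 4→0: n0:coor/t1/[r]
after 10 — deliver 0→2: n2:part/t1/[r]
after 11 — deliver 0→3: n3:part/t1/[r]
after 12 — deliver 0→4: n4:part/t1/[r]
after 13 — deliver 0→1: n1:part/t1/[r]
after 14 — deliver 1→3: ·
after 15 — deliver 2→3: ·
after 16 — crash(2): n2:✗part/t1/[r]
after 17 — recover(2): n2:part/t1/[r]
after 18 — deliver 1→0: ·
after 19 — deliver 0→1: ·
after 20 — timeout(0): n0:coor/t2/[r]
after 21 — deliver 1→4: ·
after 22 — crash(4): n4:✗part/t1/[r]
after 23 — deliver 4→1: ·
after 24 — recover(4): n4:part/t1/[r]
after 25 — deliver 4→3: ·
after 26 — deliver 1→0: ·
after 27 — propose(0,'y'): n0:coor/t3/[r]
after 28 — deliver 0→4: n4:part/t2/[r]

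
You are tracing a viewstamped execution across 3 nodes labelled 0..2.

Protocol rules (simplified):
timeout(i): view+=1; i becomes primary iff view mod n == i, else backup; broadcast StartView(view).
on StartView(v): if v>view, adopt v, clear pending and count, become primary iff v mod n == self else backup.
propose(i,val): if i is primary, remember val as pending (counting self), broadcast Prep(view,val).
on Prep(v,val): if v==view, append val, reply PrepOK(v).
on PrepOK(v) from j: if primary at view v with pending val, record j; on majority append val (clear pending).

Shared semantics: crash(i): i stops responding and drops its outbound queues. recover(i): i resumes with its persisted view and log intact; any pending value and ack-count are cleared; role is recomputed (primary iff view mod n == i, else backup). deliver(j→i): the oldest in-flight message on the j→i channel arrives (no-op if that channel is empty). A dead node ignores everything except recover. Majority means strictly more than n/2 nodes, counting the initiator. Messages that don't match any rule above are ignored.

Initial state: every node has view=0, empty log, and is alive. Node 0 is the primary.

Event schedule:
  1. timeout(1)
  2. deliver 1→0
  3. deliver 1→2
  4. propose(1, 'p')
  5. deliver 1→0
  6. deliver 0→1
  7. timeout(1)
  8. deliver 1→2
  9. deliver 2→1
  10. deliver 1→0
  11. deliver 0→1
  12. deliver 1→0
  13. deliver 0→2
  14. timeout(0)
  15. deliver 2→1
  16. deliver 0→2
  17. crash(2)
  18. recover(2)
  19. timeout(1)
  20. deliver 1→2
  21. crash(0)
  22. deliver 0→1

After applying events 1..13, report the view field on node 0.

step 1 timeout(1): 1={prim,v=1,log=-}
step 2 deliver 1→0: 0={back,v=1,log=-}
step 3 deliver 1→2: 2={back,v=1,log=-}
step 4 propose(1,'p'): —
step 5 deliver 1→0: 0={back,v=1,log=p}
step 6 deliver 0→1: 1={prim,v=1,log=p}
step 7 timeout(1): 1={back,v=2,log=p}
step 8 deliver 1→2: 2={back,v=1,log=p}
step 9 deliver 2→1: —
step 10 deliver 1→0: 0={back,v=2,log=p}
step 11 deliver 0→1: —
step 12 deliver 1→0: —
step 13 deliver 0→2: —

2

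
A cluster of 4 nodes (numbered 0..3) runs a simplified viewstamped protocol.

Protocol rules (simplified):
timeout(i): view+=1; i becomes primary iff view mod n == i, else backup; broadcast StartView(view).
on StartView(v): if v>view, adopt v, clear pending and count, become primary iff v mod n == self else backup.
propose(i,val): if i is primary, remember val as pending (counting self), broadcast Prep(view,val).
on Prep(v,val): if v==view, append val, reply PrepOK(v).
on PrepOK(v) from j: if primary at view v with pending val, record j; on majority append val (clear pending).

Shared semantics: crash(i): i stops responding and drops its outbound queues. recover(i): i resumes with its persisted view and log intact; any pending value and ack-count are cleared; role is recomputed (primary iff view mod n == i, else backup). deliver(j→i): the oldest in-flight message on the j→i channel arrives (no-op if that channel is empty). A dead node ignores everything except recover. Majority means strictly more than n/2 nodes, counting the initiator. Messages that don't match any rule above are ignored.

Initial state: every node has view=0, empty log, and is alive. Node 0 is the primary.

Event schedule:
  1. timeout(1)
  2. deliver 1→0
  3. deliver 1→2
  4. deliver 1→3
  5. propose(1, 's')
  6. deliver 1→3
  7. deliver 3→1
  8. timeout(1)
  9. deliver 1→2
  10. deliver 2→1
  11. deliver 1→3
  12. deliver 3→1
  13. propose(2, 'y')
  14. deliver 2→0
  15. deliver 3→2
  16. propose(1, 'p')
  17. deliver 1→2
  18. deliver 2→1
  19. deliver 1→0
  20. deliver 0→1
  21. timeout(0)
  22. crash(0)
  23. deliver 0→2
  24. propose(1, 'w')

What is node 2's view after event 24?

2

1. timeout(1):  <1:prim v1 ->
2. deliver 1→0:  <0:back v1 ->
3. deliver 1→2:  <2:back v1 ->
4. deliver 1→3:  <3:back v1 ->
5. propose(1,'s'):  nop
6. deliver 1→3:  <3:back v1 s>
7. deliver 3→1:  nop
8. timeout(1):  <1:back v2 ->
9. deliver 1→2:  <2:back v1 s>
10. deliver 2→1:  nop
11. deliver 1→3:  <3:back v2 s>
12. deliver 3→1:  nop
13. propose(2,'y'):  nop
14. deliver 2→0:  nop
15. deliver 3→2:  nop
16. propose(1,'p'):  nop
17. deliver 1→2:  <2:prim v2 s>
18. deliver 2→1:  nop
19. deliver 1→0:  <0:back v1 s>
20. deliver 0→1:  nop
21. timeout(0):  <0:back v2 s>
22. crash(0):  <0:✗back v2 s>
23. deliver 0→2:  nop
24. propose(1,'w'):  nop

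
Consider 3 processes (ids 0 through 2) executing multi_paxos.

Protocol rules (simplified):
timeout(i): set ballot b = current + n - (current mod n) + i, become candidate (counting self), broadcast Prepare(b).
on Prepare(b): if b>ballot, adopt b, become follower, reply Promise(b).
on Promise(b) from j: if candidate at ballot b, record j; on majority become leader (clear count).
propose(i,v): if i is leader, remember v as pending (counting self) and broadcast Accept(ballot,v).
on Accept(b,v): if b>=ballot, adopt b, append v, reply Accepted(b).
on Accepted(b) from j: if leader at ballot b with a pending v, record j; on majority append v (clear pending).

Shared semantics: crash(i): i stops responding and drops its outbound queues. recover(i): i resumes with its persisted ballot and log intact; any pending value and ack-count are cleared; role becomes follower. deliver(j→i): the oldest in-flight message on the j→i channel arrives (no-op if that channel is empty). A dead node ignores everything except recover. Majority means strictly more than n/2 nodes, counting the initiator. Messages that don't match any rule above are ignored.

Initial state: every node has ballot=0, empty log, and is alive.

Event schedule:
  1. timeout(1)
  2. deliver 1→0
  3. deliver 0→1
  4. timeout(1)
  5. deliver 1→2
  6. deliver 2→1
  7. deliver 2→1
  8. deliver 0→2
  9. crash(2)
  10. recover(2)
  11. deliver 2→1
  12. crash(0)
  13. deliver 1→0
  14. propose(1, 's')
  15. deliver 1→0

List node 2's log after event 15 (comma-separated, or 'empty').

e1 timeout(1): 1[cand,b=4,-]
e2 deliver 1→0: 0[foll,b=4,-]
e3 deliver 0→1: 1[lead,b=4,-]
e4 timeout(1): 1[cand,b=7,-]
e5 deliver 1→2: 2[foll,b=4,-]
e6 deliver 2→1: ·
e7 deliver 2→1: ·
e8 deliver 0→2: ·
e9 crash(2): 2[✗foll,b=4,-]
e10 recover(2): 2[foll,b=4,-]
e11 deliver 2→1: ·
e12 crash(0): 0[✗foll,b=4,-]
e13 deliver 1→0: ·
e14 propose(1,'s'): ·
e15 deliver 1→0: ·

empty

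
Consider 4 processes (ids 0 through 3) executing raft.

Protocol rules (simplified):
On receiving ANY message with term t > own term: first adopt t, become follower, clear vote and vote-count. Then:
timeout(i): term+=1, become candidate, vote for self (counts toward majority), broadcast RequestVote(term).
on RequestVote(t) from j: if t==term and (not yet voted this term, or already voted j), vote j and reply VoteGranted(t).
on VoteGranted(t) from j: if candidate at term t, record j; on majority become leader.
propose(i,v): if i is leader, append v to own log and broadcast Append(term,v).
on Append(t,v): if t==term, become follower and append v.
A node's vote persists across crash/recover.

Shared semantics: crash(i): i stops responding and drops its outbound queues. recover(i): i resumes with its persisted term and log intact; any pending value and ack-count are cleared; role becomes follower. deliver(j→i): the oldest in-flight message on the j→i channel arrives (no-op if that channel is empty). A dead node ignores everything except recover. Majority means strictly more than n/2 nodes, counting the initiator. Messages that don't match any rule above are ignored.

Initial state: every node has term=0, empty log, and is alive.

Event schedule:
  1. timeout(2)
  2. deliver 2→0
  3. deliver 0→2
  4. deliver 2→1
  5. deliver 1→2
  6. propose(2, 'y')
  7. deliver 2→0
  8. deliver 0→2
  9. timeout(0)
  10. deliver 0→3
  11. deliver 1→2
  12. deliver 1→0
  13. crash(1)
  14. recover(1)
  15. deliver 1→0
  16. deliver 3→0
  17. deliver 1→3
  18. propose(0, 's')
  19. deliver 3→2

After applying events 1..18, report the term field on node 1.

1

[1] timeout(2) → N2(cand t1 [-])
[2] deliver 2→0 → N0(foll t1 [-])
[3] deliver 0→2 → ∅
[4] deliver 2→1 → N1(foll t1 [-])
[5] deliver 1→2 → N2(lead t1 [-])
[6] propose(2,'y') → N2(lead t1 [y])
[7] deliver 2→0 → N0(foll t1 [y])
[8] deliver 0→2 → ∅
[9] timeout(0) → N0(cand t2 [y])
[10] deliver 0→3 → N3(foll t2 [-])
[11] deliver 1→2 → ∅
[12] deliver 1→0 → ∅
[13] crash(1) → N1(✗foll t1 [-])
[14] recover(1) → N1(foll t1 [-])
[15] deliver 1→0 → ∅
[16] deliver 3→0 → ∅
[17] deliver 1→3 → ∅
[18] propose(0,'s') → ∅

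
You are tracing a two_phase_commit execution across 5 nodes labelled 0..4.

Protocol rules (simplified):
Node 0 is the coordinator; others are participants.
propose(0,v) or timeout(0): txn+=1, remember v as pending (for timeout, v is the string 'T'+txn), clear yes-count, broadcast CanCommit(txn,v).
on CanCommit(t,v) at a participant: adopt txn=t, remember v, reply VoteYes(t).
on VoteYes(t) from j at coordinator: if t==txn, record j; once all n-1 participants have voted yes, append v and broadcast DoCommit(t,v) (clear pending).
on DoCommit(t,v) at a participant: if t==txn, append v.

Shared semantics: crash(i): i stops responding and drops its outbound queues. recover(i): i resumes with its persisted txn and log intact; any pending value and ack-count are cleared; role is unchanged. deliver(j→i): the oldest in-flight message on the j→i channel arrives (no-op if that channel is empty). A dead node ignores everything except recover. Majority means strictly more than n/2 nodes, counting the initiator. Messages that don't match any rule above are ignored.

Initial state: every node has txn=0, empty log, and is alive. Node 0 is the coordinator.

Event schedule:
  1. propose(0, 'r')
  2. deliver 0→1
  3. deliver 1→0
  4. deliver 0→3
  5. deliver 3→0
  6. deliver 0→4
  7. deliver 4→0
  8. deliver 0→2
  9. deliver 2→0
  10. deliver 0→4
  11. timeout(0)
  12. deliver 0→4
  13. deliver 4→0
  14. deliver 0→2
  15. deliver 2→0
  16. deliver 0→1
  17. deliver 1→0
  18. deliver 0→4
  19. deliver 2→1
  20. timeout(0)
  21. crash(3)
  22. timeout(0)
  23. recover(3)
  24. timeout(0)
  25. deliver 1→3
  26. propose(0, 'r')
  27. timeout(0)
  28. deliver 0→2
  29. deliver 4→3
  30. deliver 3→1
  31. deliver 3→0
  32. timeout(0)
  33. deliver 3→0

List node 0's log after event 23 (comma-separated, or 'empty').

r

1. propose(0,'r'):  <0:coor t1 ->
2. deliver 0→1:  <1:part t1 ->
3. deliver 1→0:  nop
4. deliver 0→3:  <3:part t1 ->
5. deliver 3→0:  nop
6. deliver 0→4:  <4:part t1 ->
7. deliver 4→0:  nop
8. deliver 0→2:  <2:part t1 ->
9. deliver 2→0:  <0:coor t1 r>
10. deliver 0→4:  <4:part t1 r>
11. timeout(0):  <0:coor t2 r>
12. deliver 0→4:  <4:part t2 r>
13. deliver 4→0:  nop
14. deliver 0→2:  <2:part t1 r>
15. deliver 2→0:  nop
16. deliver 0→1:  <1:part t1 r>
17. deliver 1→0:  nop
18. deliver 0→4:  nop
19. deliver 2→1:  nop
20. timeout(0):  <0:coor t3 r>
21. crash(3):  <3:✗part t1 ->
22. timeout(0):  <0:coor t4 r>
23. recover(3):  <3:part t1 ->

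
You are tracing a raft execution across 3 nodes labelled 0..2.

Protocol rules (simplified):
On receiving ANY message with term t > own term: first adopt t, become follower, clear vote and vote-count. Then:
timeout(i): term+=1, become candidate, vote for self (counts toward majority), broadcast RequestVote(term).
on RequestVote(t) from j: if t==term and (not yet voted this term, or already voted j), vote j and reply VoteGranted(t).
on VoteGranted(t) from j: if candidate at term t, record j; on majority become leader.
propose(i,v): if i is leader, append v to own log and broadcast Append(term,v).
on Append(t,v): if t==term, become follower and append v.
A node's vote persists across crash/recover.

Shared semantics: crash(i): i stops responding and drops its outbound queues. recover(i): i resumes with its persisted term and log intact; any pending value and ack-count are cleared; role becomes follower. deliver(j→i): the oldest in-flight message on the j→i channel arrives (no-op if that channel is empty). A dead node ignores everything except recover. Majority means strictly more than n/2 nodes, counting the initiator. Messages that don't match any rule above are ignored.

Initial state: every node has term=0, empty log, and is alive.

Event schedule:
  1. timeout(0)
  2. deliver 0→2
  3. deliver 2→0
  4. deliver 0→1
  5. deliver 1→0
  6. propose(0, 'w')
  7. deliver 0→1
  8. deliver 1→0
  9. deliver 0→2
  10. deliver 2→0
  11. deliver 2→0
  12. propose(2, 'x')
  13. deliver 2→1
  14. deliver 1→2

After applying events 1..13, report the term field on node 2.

e1 timeout(0): 0[cand,t=1,-]
e2 deliver 0→2: 2[foll,t=1,-]
e3 deliver 2→0: 0[lead,t=1,-]
e4 deliver 0→1: 1[foll,t=1,-]
e5 deliver 1→0: ·
e6 propose(0,'w'): 0[lead,t=1,w]
e7 deliver 0→1: 1[foll,t=1,w]
e8 deliver 1→0: ·
e9 deliver 0→2: 2[foll,t=1,w]
e10 deliver 2→0: ·
e11 deliver 2→0: ·
e12 propose(2,'x'): ·
e13 deliver 2→1: ·

1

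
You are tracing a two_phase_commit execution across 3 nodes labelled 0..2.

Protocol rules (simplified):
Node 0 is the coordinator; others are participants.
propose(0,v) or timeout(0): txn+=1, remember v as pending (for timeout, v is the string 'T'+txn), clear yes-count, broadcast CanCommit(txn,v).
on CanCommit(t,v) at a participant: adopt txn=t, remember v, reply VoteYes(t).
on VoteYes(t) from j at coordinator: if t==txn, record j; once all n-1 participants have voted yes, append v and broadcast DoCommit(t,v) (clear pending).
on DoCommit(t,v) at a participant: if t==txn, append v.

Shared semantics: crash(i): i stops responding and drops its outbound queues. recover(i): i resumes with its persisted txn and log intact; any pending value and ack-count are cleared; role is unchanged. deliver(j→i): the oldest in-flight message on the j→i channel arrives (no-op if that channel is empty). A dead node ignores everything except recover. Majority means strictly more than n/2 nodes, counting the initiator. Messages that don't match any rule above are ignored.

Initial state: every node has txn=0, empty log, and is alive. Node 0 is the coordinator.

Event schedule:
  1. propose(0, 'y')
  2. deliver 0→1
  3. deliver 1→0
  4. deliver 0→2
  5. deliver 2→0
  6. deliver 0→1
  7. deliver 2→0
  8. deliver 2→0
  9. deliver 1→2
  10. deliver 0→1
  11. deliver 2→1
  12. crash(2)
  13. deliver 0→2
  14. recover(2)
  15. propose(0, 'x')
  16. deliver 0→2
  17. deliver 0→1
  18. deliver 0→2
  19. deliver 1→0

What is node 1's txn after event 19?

2

1. propose(0,'y'):  <0:coor t1 ->
2. deliver 0→1:  <1:part t1 ->
3. deliver 1→0:  nop
4. deliver 0→2:  <2:part t1 ->
5. deliver 2→0:  <0:coor t1 y>
6. deliver 0→1:  <1:part t1 y>
7. deliver 2→0:  nop
8. deliver 2→0:  nop
9. deliver 1→2:  nop
10. deliver 0→1:  nop
11. deliver 2→1:  nop
12. crash(2):  <2:✗part t1 ->
13. deliver 0→2:  nop
14. recover(2):  <2:part t1 ->
15. propose(0,'x'):  <0:coor t2 y>
16. deliver 0→2:  <2:part t1 y>
17. deliver 0→1:  <1:part t2 y>
18. deliver 0→2:  <2:part t2 y>
19. deliver 1→0:  nop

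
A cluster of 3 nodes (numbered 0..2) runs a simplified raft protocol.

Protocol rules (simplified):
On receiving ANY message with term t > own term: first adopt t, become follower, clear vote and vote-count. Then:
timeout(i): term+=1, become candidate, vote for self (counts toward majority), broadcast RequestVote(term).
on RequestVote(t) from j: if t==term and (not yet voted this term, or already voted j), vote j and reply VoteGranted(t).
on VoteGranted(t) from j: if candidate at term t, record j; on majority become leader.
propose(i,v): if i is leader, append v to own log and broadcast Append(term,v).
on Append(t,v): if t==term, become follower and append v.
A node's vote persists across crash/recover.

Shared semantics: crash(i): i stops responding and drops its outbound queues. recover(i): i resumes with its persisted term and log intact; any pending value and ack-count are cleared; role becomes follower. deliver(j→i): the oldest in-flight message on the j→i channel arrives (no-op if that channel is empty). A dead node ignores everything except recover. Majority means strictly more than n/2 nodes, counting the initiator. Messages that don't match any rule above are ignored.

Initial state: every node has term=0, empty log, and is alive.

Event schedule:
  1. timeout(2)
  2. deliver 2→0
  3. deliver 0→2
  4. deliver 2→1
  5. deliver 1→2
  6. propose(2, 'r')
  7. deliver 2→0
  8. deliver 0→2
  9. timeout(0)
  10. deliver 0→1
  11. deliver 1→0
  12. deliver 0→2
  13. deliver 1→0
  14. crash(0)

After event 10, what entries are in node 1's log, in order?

[1] timeout(2) → N2(cand t1 [-])
[2] deliver 2→0 → N0(foll t1 [-])
[3] deliver 0→2 → N2(lead t1 [-])
[4] deliver 2→1 → N1(foll t1 [-])
[5] deliver 1→2 → ∅
[6] propose(2,'r') → N2(lead t1 [r])
[7] deliver 2→0 → N0(foll t1 [r])
[8] deliver 0→2 → ∅
[9] timeout(0) → N0(cand t2 [r])
[10] deliver 0→1 → N1(foll t2 [-])

empty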